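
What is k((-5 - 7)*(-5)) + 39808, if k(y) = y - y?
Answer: 39808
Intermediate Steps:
k(y) = 0
k((-5 - 7)*(-5)) + 39808 = 0 + 39808 = 39808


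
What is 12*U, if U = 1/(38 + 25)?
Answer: 4/21 ≈ 0.19048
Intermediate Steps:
U = 1/63 ≈ 0.015873
12*U = 12*(1/63) = 4/21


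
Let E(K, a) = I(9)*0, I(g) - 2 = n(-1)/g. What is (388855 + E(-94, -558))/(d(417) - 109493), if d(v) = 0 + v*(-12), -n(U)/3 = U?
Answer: -388855/114497 ≈ -3.3962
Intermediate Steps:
n(U) = -3*U
I(g) = 2 + 3/g (I(g) = 2 + (-3*(-1))/g = 2 + 3/g)
d(v) = -12*v (d(v) = 0 - 12*v = -12*v)
E(K, a) = 0 (E(K, a) = (2 + 3/9)*0 = (2 + 3*(⅑))*0 = (2 + ⅓)*0 = (7/3)*0 = 0)
(388855 + E(-94, -558))/(d(417) - 109493) = (388855 + 0)/(-12*417 - 109493) = 388855/(-5004 - 109493) = 388855/(-114497) = 388855*(-1/114497) = -388855/114497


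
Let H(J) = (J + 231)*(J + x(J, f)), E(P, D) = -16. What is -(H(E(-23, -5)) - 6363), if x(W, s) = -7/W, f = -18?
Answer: 155343/16 ≈ 9708.9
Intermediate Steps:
H(J) = (231 + J)*(J - 7/J) (H(J) = (J + 231)*(J - 7/J) = (231 + J)*(J - 7/J))
-(H(E(-23, -5)) - 6363) = -((-7 + (-16)² - 1617/(-16) + 231*(-16)) - 6363) = -((-7 + 256 - 1617*(-1/16) - 3696) - 6363) = -((-7 + 256 + 1617/16 - 3696) - 6363) = -(-53535/16 - 6363) = -1*(-155343/16) = 155343/16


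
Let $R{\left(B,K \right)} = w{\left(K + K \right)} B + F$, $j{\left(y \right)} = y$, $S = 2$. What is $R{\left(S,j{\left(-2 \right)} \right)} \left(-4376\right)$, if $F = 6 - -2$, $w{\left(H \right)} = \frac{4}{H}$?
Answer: $-26256$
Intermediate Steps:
$F = 8$ ($F = 6 + 2 = 8$)
$R{\left(B,K \right)} = 8 + \frac{2 B}{K}$ ($R{\left(B,K \right)} = \frac{4}{K + K} B + 8 = \frac{4}{2 K} B + 8 = 4 \frac{1}{2 K} B + 8 = \frac{2}{K} B + 8 = \frac{2 B}{K} + 8 = 8 + \frac{2 B}{K}$)
$R{\left(S,j{\left(-2 \right)} \right)} \left(-4376\right) = \left(8 + 2 \cdot 2 \frac{1}{-2}\right) \left(-4376\right) = \left(8 + 2 \cdot 2 \left(- \frac{1}{2}\right)\right) \left(-4376\right) = \left(8 - 2\right) \left(-4376\right) = 6 \left(-4376\right) = -26256$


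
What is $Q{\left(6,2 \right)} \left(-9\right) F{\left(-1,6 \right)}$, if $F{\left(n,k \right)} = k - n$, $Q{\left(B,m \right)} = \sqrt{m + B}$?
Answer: $- 126 \sqrt{2} \approx -178.19$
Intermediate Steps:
$Q{\left(B,m \right)} = \sqrt{B + m}$
$Q{\left(6,2 \right)} \left(-9\right) F{\left(-1,6 \right)} = \sqrt{6 + 2} \left(-9\right) \left(6 - -1\right) = \sqrt{8} \left(-9\right) \left(6 + 1\right) = 2 \sqrt{2} \left(-9\right) 7 = - 18 \sqrt{2} \cdot 7 = - 126 \sqrt{2}$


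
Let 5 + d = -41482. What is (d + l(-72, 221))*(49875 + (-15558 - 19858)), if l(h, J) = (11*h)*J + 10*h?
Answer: -3141058701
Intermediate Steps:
l(h, J) = 10*h + 11*J*h (l(h, J) = 11*J*h + 10*h = 10*h + 11*J*h)
d = -41487 (d = -5 - 41482 = -41487)
(d + l(-72, 221))*(49875 + (-15558 - 19858)) = (-41487 - 72*(10 + 11*221))*(49875 + (-15558 - 19858)) = (-41487 - 72*(10 + 2431))*(49875 - 35416) = (-41487 - 72*2441)*14459 = (-41487 - 175752)*14459 = -217239*14459 = -3141058701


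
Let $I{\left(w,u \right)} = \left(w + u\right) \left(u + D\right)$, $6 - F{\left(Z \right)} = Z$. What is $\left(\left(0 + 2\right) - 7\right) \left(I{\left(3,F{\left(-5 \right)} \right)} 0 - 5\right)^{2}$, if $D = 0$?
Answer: $-125$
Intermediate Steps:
$F{\left(Z \right)} = 6 - Z$
$I{\left(w,u \right)} = u \left(u + w\right)$ ($I{\left(w,u \right)} = \left(w + u\right) \left(u + 0\right) = \left(u + w\right) u = u \left(u + w\right)$)
$\left(\left(0 + 2\right) - 7\right) \left(I{\left(3,F{\left(-5 \right)} \right)} 0 - 5\right)^{2} = \left(\left(0 + 2\right) - 7\right) \left(\left(6 - -5\right) \left(\left(6 - -5\right) + 3\right) 0 - 5\right)^{2} = \left(2 - 7\right) \left(\left(6 + 5\right) \left(\left(6 + 5\right) + 3\right) 0 - 5\right)^{2} = - 5 \left(11 \left(11 + 3\right) 0 - 5\right)^{2} = - 5 \left(11 \cdot 14 \cdot 0 - 5\right)^{2} = - 5 \left(154 \cdot 0 - 5\right)^{2} = - 5 \left(0 - 5\right)^{2} = - 5 \left(-5\right)^{2} = \left(-5\right) 25 = -125$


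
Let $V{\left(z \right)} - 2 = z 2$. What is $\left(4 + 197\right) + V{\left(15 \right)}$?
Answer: $233$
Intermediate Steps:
$V{\left(z \right)} = 2 + 2 z$ ($V{\left(z \right)} = 2 + z 2 = 2 + 2 z$)
$\left(4 + 197\right) + V{\left(15 \right)} = \left(4 + 197\right) + \left(2 + 2 \cdot 15\right) = 201 + \left(2 + 30\right) = 201 + 32 = 233$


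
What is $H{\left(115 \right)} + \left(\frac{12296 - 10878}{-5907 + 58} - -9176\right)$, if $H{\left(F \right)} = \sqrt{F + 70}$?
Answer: $\frac{53669006}{5849} + \sqrt{185} \approx 9189.4$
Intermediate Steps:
$H{\left(F \right)} = \sqrt{70 + F}$
$H{\left(115 \right)} + \left(\frac{12296 - 10878}{-5907 + 58} - -9176\right) = \sqrt{70 + 115} + \left(\frac{12296 - 10878}{-5907 + 58} - -9176\right) = \sqrt{185} + \left(\frac{1418}{-5849} + 9176\right) = \sqrt{185} + \left(1418 \left(- \frac{1}{5849}\right) + 9176\right) = \sqrt{185} + \left(- \frac{1418}{5849} + 9176\right) = \sqrt{185} + \frac{53669006}{5849} = \frac{53669006}{5849} + \sqrt{185}$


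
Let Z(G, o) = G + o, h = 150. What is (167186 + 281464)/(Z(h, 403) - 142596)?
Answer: -448650/142043 ≈ -3.1586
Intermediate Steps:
(167186 + 281464)/(Z(h, 403) - 142596) = (167186 + 281464)/((150 + 403) - 142596) = 448650/(553 - 142596) = 448650/(-142043) = 448650*(-1/142043) = -448650/142043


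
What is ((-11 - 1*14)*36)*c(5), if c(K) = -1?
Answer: 900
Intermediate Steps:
((-11 - 1*14)*36)*c(5) = ((-11 - 1*14)*36)*(-1) = ((-11 - 14)*36)*(-1) = -25*36*(-1) = -900*(-1) = 900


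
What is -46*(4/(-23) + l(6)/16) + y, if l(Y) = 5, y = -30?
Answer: -291/8 ≈ -36.375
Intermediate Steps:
-46*(4/(-23) + l(6)/16) + y = -46*(4/(-23) + 5/16) - 30 = -46*(4*(-1/23) + 5*(1/16)) - 30 = -46*(-4/23 + 5/16) - 30 = -46*51/368 - 30 = -51/8 - 30 = -291/8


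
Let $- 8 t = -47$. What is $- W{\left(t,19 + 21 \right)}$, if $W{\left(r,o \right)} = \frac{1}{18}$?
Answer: $- \frac{1}{18} \approx -0.055556$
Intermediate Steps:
$t = \frac{47}{8}$ ($t = \left(- \frac{1}{8}\right) \left(-47\right) = \frac{47}{8} \approx 5.875$)
$W{\left(r,o \right)} = \frac{1}{18}$
$- W{\left(t,19 + 21 \right)} = \left(-1\right) \frac{1}{18} = - \frac{1}{18}$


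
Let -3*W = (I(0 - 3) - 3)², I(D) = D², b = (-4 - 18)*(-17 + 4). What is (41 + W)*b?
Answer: 8294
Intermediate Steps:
b = 286 (b = -22*(-13) = 286)
W = -12 (W = -((0 - 3)² - 3)²/3 = -((-3)² - 3)²/3 = -(9 - 3)²/3 = -⅓*6² = -⅓*36 = -12)
(41 + W)*b = (41 - 12)*286 = 29*286 = 8294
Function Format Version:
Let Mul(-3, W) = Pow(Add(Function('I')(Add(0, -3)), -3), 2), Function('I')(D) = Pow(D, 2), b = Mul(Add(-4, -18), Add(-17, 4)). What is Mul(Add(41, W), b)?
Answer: 8294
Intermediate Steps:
b = 286 (b = Mul(-22, -13) = 286)
W = -12 (W = Mul(Rational(-1, 3), Pow(Add(Pow(Add(0, -3), 2), -3), 2)) = Mul(Rational(-1, 3), Pow(Add(Pow(-3, 2), -3), 2)) = Mul(Rational(-1, 3), Pow(Add(9, -3), 2)) = Mul(Rational(-1, 3), Pow(6, 2)) = Mul(Rational(-1, 3), 36) = -12)
Mul(Add(41, W), b) = Mul(Add(41, -12), 286) = Mul(29, 286) = 8294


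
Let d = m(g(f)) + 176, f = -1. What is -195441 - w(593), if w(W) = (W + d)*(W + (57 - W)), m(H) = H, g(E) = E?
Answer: -239217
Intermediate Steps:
d = 175 (d = -1 + 176 = 175)
w(W) = 9975 + 57*W (w(W) = (W + 175)*(W + (57 - W)) = (175 + W)*57 = 9975 + 57*W)
-195441 - w(593) = -195441 - (9975 + 57*593) = -195441 - (9975 + 33801) = -195441 - 1*43776 = -195441 - 43776 = -239217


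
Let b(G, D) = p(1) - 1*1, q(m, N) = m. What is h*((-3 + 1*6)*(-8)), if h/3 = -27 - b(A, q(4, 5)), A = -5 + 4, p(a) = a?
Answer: 1944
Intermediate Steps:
A = -1
b(G, D) = 0 (b(G, D) = 1 - 1*1 = 1 - 1 = 0)
h = -81 (h = 3*(-27 - 1*0) = 3*(-27 + 0) = 3*(-27) = -81)
h*((-3 + 1*6)*(-8)) = -81*(-3 + 1*6)*(-8) = -81*(-3 + 6)*(-8) = -243*(-8) = -81*(-24) = 1944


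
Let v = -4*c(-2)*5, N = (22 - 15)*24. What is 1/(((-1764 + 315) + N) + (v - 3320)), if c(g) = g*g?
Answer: -1/4681 ≈ -0.00021363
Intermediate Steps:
c(g) = g**2
N = 168 (N = 7*24 = 168)
v = -80 (v = -4*(-2)**2*5 = -4*4*5 = -16*5 = -80)
1/(((-1764 + 315) + N) + (v - 3320)) = 1/(((-1764 + 315) + 168) + (-80 - 3320)) = 1/((-1449 + 168) - 3400) = 1/(-1281 - 3400) = 1/(-4681) = -1/4681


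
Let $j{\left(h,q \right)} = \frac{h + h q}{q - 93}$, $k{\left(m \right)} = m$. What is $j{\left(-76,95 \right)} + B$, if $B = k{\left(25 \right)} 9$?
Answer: $-3423$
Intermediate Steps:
$j{\left(h,q \right)} = \frac{h + h q}{-93 + q}$
$B = 225$ ($B = 25 \cdot 9 = 225$)
$j{\left(-76,95 \right)} + B = - \frac{76 \left(1 + 95\right)}{-93 + 95} + 225 = \left(-76\right) \frac{1}{2} \cdot 96 + 225 = -3648 + 225 = -3423$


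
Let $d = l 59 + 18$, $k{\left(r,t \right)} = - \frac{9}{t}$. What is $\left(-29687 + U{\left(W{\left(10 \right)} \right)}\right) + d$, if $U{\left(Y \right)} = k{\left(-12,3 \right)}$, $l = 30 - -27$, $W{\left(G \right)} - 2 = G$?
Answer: $-26309$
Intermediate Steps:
$W{\left(G \right)} = 2 + G$
$l = 57$ ($l = 30 + 27 = 57$)
$d = 3381$ ($d = 57 \cdot 59 + 18 = 3363 + 18 = 3381$)
$U{\left(Y \right)} = -3$ ($U{\left(Y \right)} = - \frac{9}{3} = \left(-9\right) \frac{1}{3} = -3$)
$\left(-29687 + U{\left(W{\left(10 \right)} \right)}\right) + d = \left(-29687 - 3\right) + 3381 = -29690 + 3381 = -26309$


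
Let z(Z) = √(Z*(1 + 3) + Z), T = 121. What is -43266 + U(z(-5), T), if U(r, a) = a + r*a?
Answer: -43145 + 605*I ≈ -43145.0 + 605.0*I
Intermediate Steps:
z(Z) = √5*√Z (z(Z) = √(Z*4 + Z) = √(4*Z + Z) = √(5*Z) = √5*√Z)
U(r, a) = a + a*r
-43266 + U(z(-5), T) = -43266 + 121*(1 + √5*√(-5)) = -43266 + 121*(1 + √5*(I*√5)) = -43266 + 121*(1 + 5*I) = -43266 + (121 + 605*I) = -43145 + 605*I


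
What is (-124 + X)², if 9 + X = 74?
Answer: 3481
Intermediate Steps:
X = 65 (X = -9 + 74 = 65)
(-124 + X)² = (-124 + 65)² = (-59)² = 3481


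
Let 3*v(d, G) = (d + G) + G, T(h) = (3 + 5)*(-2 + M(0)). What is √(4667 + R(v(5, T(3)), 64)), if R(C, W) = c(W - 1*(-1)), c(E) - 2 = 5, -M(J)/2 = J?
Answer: √4674 ≈ 68.367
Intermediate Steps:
M(J) = -2*J
c(E) = 7 (c(E) = 2 + 5 = 7)
T(h) = -16 (T(h) = (3 + 5)*(-2 - 2*0) = 8*(-2 + 0) = 8*(-2) = -16)
v(d, G) = d/3 + 2*G/3 (v(d, G) = ((d + G) + G)/3 = ((G + d) + G)/3 = (d + 2*G)/3 = d/3 + 2*G/3)
R(C, W) = 7
√(4667 + R(v(5, T(3)), 64)) = √(4667 + 7) = √4674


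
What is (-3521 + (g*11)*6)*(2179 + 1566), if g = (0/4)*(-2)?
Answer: -13186145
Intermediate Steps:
g = 0 (g = (0*(¼))*(-2) = 0*(-2) = 0)
(-3521 + (g*11)*6)*(2179 + 1566) = (-3521 + (0*11)*6)*(2179 + 1566) = (-3521 + 0*6)*3745 = (-3521 + 0)*3745 = -3521*3745 = -13186145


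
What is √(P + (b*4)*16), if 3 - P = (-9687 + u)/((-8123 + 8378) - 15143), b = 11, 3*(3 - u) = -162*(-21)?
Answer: √9784205639/3722 ≈ 26.576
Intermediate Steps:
u = -1131 (u = 3 - (-54)*(-21) = 3 - ⅓*3402 = 3 - 1134 = -1131)
P = 16923/7444 (P = 3 - (-9687 - 1131)/((-8123 + 8378) - 15143) = 3 - (-10818)/(255 - 15143) = 3 - (-10818)/(-14888) = 3 - (-10818)*(-1)/14888 = 3 - 1*5409/7444 = 3 - 5409/7444 = 16923/7444 ≈ 2.2734)
√(P + (b*4)*16) = √(16923/7444 + (11*4)*16) = √(16923/7444 + 44*16) = √(16923/7444 + 704) = √(5257499/7444) = √9784205639/3722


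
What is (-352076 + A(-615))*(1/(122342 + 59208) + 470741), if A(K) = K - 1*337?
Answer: -15085421021651214/90775 ≈ -1.6618e+11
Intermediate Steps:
A(K) = -337 + K (A(K) = K - 337 = -337 + K)
(-352076 + A(-615))*(1/(122342 + 59208) + 470741) = (-352076 + (-337 - 615))*(1/(122342 + 59208) + 470741) = (-352076 - 952)*(1/181550 + 470741) = -353028*(1/181550 + 470741) = -353028*85463028551/181550 = -15085421021651214/90775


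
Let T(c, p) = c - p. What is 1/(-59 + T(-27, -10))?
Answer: -1/76 ≈ -0.013158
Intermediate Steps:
1/(-59 + T(-27, -10)) = 1/(-59 + (-27 - 1*(-10))) = 1/(-59 + (-27 + 10)) = 1/(-59 - 17) = 1/(-76) = -1/76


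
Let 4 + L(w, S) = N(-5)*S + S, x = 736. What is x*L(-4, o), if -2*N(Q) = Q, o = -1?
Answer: -5520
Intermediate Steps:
N(Q) = -Q/2
L(w, S) = -4 + 7*S/2 (L(w, S) = -4 + ((-1/2*(-5))*S + S) = -4 + (5*S/2 + S) = -4 + 7*S/2)
x*L(-4, o) = 736*(-4 + (7/2)*(-1)) = 736*(-4 - 7/2) = 736*(-15/2) = -5520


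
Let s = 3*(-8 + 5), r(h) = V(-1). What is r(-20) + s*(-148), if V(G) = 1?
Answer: 1333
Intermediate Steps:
r(h) = 1
s = -9 (s = 3*(-3) = -9)
r(-20) + s*(-148) = 1 - 9*(-148) = 1 + 1332 = 1333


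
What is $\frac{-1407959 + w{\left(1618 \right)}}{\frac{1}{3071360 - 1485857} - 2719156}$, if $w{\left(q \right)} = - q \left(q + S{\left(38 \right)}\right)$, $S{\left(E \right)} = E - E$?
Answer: $\frac{6383049574149}{4311229995467} \approx 1.4806$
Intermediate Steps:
$S{\left(E \right)} = 0$
$w{\left(q \right)} = - q^{2}$ ($w{\left(q \right)} = - q \left(q + 0\right) = - q q = - q^{2}$)
$\frac{-1407959 + w{\left(1618 \right)}}{\frac{1}{3071360 - 1485857} - 2719156} = \frac{-1407959 - 1618^{2}}{\frac{1}{3071360 - 1485857} - 2719156} = \frac{-1407959 - 2617924}{\frac{1}{1585503} - 2719156} = - \frac{4025883}{- \frac{4311229995467}{1585503}} = \left(-4025883\right) \left(- \frac{1585503}{4311229995467}\right) = \frac{6383049574149}{4311229995467}$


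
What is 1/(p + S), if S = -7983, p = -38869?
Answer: -1/46852 ≈ -2.1344e-5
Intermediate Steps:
1/(p + S) = 1/(-38869 - 7983) = 1/(-46852) = -1/46852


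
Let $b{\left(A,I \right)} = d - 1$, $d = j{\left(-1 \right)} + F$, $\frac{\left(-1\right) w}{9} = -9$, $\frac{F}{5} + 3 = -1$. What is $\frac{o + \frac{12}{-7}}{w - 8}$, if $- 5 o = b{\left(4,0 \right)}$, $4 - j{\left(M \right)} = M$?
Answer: $\frac{52}{2555} \approx 0.020352$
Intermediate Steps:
$j{\left(M \right)} = 4 - M$
$F = -20$ ($F = -15 + 5 \left(-1\right) = -15 - 5 = -20$)
$w = 81$ ($w = \left(-9\right) \left(-9\right) = 81$)
$d = -15$ ($d = \left(4 - -1\right) - 20 = \left(4 + 1\right) - 20 = 5 - 20 = -15$)
$b{\left(A,I \right)} = -16$ ($b{\left(A,I \right)} = -15 - 1 = -16$)
$o = \frac{16}{5}$ ($o = \left(- \frac{1}{5}\right) \left(-16\right) = \frac{16}{5} \approx 3.2$)
$\frac{o + \frac{12}{-7}}{w - 8} = \frac{\frac{16}{5} + \frac{12}{-7}}{81 - 8} = \frac{\frac{16}{5} + 12 \left(- \frac{1}{7}\right)}{73} = \left(\frac{16}{5} - \frac{12}{7}\right) \frac{1}{73} = \frac{52}{35} \cdot \frac{1}{73} = \frac{52}{2555}$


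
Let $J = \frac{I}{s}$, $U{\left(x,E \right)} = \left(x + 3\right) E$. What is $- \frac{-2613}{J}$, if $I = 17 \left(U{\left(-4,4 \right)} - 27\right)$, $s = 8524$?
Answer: $- \frac{22273212}{527} \approx -42264.0$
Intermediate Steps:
$U{\left(x,E \right)} = E \left(3 + x\right)$ ($U{\left(x,E \right)} = \left(3 + x\right) E = E \left(3 + x\right)$)
$I = -527$ ($I = 17 \left(4 \left(3 - 4\right) - 27\right) = 17 \left(4 \left(-1\right) - 27\right) = 17 \left(-4 - 27\right) = 17 \left(-31\right) = -527$)
$J = - \frac{527}{8524} \approx -0.061825$
$- \frac{-2613}{J} = - \frac{-2613}{- \frac{527}{8524}} = - \frac{\left(-2613\right) \left(-8524\right)}{527} = \left(-1\right) \frac{22273212}{527} = - \frac{22273212}{527}$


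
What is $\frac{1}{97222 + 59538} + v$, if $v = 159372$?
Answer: $\frac{24983154721}{156760} \approx 1.5937 \cdot 10^{5}$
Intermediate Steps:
$\frac{1}{97222 + 59538} + v = \frac{1}{97222 + 59538} + 159372 = \frac{1}{156760} + 159372 = \frac{24983154721}{156760}$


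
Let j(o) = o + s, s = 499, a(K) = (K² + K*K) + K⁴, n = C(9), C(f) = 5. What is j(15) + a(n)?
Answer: 1189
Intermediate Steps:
n = 5
a(K) = K⁴ + 2*K² (a(K) = (K² + K²) + K⁴ = 2*K² + K⁴ = K⁴ + 2*K²)
j(o) = 499 + o (j(o) = o + 499 = 499 + o)
j(15) + a(n) = (499 + 15) + 5²*(2 + 5²) = 514 + 25*(2 + 25) = 514 + 25*27 = 514 + 675 = 1189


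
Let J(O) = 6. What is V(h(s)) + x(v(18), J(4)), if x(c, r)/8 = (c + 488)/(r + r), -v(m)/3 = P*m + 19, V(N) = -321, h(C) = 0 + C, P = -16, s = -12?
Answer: 1627/3 ≈ 542.33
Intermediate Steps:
h(C) = C
v(m) = -57 + 48*m (v(m) = -3*(-16*m + 19) = -3*(19 - 16*m) = -57 + 48*m)
x(c, r) = 4*(488 + c)/r (x(c, r) = 8*((c + 488)/(r + r)) = 8*((488 + c)/((2*r))) = 8*((488 + c)*(1/(2*r))) = 8*((488 + c)/(2*r)) = 4*(488 + c)/r)
V(h(s)) + x(v(18), J(4)) = -321 + 4*(488 + (-57 + 48*18))/6 = -321 + 4*(⅙)*(488 + (-57 + 864)) = -321 + 4*(⅙)*(488 + 807) = -321 + 4*(⅙)*1295 = -321 + 2590/3 = 1627/3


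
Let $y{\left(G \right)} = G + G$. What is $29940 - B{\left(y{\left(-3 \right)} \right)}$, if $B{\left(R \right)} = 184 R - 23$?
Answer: $31067$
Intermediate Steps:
$y{\left(G \right)} = 2 G$
$B{\left(R \right)} = -23 + 184 R$
$29940 - B{\left(y{\left(-3 \right)} \right)} = 29940 - \left(-23 + 184 \cdot 2 \left(-3\right)\right) = 29940 - \left(-23 + 184 \left(-6\right)\right) = 29940 - \left(-23 - 1104\right) = 29940 - -1127 = 29940 + 1127 = 31067$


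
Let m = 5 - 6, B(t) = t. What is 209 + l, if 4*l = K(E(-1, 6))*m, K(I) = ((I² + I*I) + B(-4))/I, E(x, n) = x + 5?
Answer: 829/4 ≈ 207.25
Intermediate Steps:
E(x, n) = 5 + x
K(I) = (-4 + 2*I²)/I (K(I) = ((I² + I*I) - 4)/I = ((I² + I²) - 4)/I = (2*I² - 4)/I = (-4 + 2*I²)/I)
m = -1
l = -7/4 (l = ((-4/(5 - 1) + 2*(5 - 1))*(-1))/4 = ((-4/4 + 2*4)*(-1))/4 = ((-4*¼ + 8)*(-1))/4 = ((-1 + 8)*(-1))/4 = (7*(-1))/4 = (¼)*(-7) = -7/4 ≈ -1.7500)
209 + l = 209 - 7/4 = 829/4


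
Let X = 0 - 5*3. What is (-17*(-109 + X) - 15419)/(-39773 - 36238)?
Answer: 4437/25337 ≈ 0.17512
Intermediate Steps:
X = -15 (X = 0 - 15 = -15)
(-17*(-109 + X) - 15419)/(-39773 - 36238) = (-17*(-109 - 15) - 15419)/(-39773 - 36238) = (-17*(-124) - 15419)/(-76011) = (2108 - 15419)*(-1/76011) = -13311*(-1/76011) = 4437/25337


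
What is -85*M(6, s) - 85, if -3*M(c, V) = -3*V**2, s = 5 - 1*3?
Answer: -425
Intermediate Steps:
s = 2 (s = 5 - 3 = 2)
M(c, V) = V**2 (M(c, V) = -(-1)*V**2 = V**2)
-85*M(6, s) - 85 = -85*2**2 - 85 = -85*4 - 85 = -340 - 85 = -425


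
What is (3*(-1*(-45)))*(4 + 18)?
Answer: 2970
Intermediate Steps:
(3*(-1*(-45)))*(4 + 18) = (3*45)*22 = 135*22 = 2970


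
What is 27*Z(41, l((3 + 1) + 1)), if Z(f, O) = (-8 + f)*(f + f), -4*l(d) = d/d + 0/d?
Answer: 73062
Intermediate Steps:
l(d) = -¼ (l(d) = -(d/d + 0/d)/4 = -(1 + 0)/4 = -¼*1 = -¼)
Z(f, O) = 2*f*(-8 + f) (Z(f, O) = (-8 + f)*(2*f) = 2*f*(-8 + f))
27*Z(41, l((3 + 1) + 1)) = 27*(2*41*(-8 + 41)) = 27*(2*41*33) = 27*2706 = 73062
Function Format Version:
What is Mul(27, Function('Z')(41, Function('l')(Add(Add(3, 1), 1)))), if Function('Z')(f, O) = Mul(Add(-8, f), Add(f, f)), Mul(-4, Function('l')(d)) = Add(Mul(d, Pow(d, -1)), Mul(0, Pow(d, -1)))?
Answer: 73062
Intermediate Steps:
Function('l')(d) = Rational(-1, 4) (Function('l')(d) = Mul(Rational(-1, 4), Add(Mul(d, Pow(d, -1)), Mul(0, Pow(d, -1)))) = Mul(Rational(-1, 4), Add(1, 0)) = Mul(Rational(-1, 4), 1) = Rational(-1, 4))
Function('Z')(f, O) = Mul(2, f, Add(-8, f)) (Function('Z')(f, O) = Mul(Add(-8, f), Mul(2, f)) = Mul(2, f, Add(-8, f)))
Mul(27, Function('Z')(41, Function('l')(Add(Add(3, 1), 1)))) = Mul(27, Mul(2, 41, Add(-8, 41))) = Mul(27, Mul(2, 41, 33)) = Mul(27, 2706) = 73062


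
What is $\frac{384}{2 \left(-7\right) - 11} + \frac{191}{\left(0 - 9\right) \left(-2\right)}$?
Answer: $- \frac{2137}{450} \approx -4.7489$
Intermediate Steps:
$\frac{384}{2 \left(-7\right) - 11} + \frac{191}{\left(0 - 9\right) \left(-2\right)} = \frac{384}{-14 - 11} + \frac{191}{\left(-9\right) \left(-2\right)} = \frac{384}{-25} + \frac{191}{18} = 384 \left(- \frac{1}{25}\right) + 191 \cdot \frac{1}{18} = - \frac{384}{25} + \frac{191}{18} = - \frac{2137}{450}$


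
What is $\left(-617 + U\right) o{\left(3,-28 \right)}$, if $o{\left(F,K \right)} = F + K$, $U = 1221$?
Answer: $-15100$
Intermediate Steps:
$\left(-617 + U\right) o{\left(3,-28 \right)} = \left(-617 + 1221\right) \left(3 - 28\right) = 604 \left(-25\right) = -15100$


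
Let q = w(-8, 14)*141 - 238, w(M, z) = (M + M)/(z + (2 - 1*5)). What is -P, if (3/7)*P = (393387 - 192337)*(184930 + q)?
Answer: -952004722200/11 ≈ -8.6546e+10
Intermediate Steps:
w(M, z) = 2*M/(-3 + z) (w(M, z) = (2*M)/(z + (2 - 5)) = (2*M)/(z - 3) = (2*M)/(-3 + z) = 2*M/(-3 + z))
q = -4874/11 (q = (2*(-8)/(-3 + 14))*141 - 238 = (2*(-8)/11)*141 - 238 = (2*(-8)*(1/11))*141 - 238 = -16/11*141 - 238 = -2256/11 - 238 = -4874/11 ≈ -443.09)
P = 952004722200/11 (P = 7*((393387 - 192337)*(184930 - 4874/11))/3 = 7*(201050*(2029356/11))/3 = (7/3)*(408002023800/11) = 952004722200/11 ≈ 8.6546e+10)
-P = -1*952004722200/11 = -952004722200/11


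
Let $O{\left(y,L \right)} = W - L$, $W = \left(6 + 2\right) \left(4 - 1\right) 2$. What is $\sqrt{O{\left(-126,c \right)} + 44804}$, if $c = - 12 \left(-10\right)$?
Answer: $2 \sqrt{11183} \approx 211.5$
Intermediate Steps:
$c = 120$ ($c = \left(-1\right) \left(-120\right) = 120$)
$W = 48$ ($W = 8 \cdot 3 \cdot 2 = 8 \cdot 6 = 48$)
$O{\left(y,L \right)} = 48 - L$
$\sqrt{O{\left(-126,c \right)} + 44804} = \sqrt{\left(48 - 120\right) + 44804} = \sqrt{-72 + 44804} = \sqrt{44732} = 2 \sqrt{11183}$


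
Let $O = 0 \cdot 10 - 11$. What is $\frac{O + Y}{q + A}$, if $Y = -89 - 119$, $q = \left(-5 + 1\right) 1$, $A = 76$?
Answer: $- \frac{73}{24} \approx -3.0417$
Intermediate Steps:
$O = -11$ ($O = 0 - 11 = -11$)
$q = -4$ ($q = \left(-4\right) 1 = -4$)
$Y = -208$ ($Y = -89 - 119 = -208$)
$\frac{O + Y}{q + A} = \frac{-11 - 208}{-4 + 76} = - \frac{219}{72} = \left(-219\right) \frac{1}{72} = - \frac{73}{24}$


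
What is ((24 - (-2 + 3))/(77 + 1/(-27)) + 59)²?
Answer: 15183907729/4318084 ≈ 3516.4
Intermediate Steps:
((24 - (-2 + 3))/(77 + 1/(-27)) + 59)² = ((24 - 1*1)/(77 - 1/27) + 59)² = ((24 - 1)/(2078/27) + 59)² = (23*(27/2078) + 59)² = (621/2078 + 59)² = (123223/2078)² = 15183907729/4318084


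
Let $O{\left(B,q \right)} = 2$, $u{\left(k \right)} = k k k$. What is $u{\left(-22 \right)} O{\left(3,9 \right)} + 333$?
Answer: $-20963$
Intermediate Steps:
$u{\left(k \right)} = k^{3}$ ($u{\left(k \right)} = k^{2} k = k^{3}$)
$u{\left(-22 \right)} O{\left(3,9 \right)} + 333 = \left(-22\right)^{3} \cdot 2 + 333 = \left(-10648\right) 2 + 333 = -21296 + 333 = -20963$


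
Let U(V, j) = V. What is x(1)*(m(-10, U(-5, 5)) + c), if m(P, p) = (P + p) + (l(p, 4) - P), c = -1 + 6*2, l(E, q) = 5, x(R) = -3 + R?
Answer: -22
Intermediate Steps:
c = 11 (c = -1 + 12 = 11)
m(P, p) = 5 + p (m(P, p) = (P + p) + (5 - P) = 5 + p)
x(1)*(m(-10, U(-5, 5)) + c) = (-3 + 1)*((5 - 5) + 11) = -2*(0 + 11) = -2*11 = -22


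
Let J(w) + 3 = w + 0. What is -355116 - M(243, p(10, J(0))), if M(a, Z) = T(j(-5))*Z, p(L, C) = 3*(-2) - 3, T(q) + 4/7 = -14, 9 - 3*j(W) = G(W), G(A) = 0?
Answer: -2486730/7 ≈ -3.5525e+5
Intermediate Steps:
J(w) = -3 + w (J(w) = -3 + (w + 0) = -3 + w)
j(W) = 3 (j(W) = 3 - ⅓*0 = 3 + 0 = 3)
T(q) = -102/7 (T(q) = -4/7 - 14 = -102/7)
p(L, C) = -9 (p(L, C) = -6 - 3 = -9)
M(a, Z) = -102*Z/7
-355116 - M(243, p(10, J(0))) = -355116 - (-102)*(-9)/7 = -355116 - 1*918/7 = -355116 - 918/7 = -2486730/7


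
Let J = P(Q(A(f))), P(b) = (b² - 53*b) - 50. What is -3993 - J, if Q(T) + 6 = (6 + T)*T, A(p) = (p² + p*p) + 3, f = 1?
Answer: -3747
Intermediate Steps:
A(p) = 3 + 2*p² (A(p) = (p² + p²) + 3 = 2*p² + 3 = 3 + 2*p²)
Q(T) = -6 + T*(6 + T) (Q(T) = -6 + (6 + T)*T = -6 + T*(6 + T))
P(b) = -50 + b² - 53*b
J = -246 (J = -50 + (-6 + (3 + 2*1²)² + 6*(3 + 2*1²))² - 53*(-6 + (3 + 2*1²)² + 6*(3 + 2*1²)) = -50 + (-6 + (3 + 2*1)² + 6*(3 + 2*1))² - 53*(-6 + (3 + 2*1)² + 6*(3 + 2*1)) = -50 + (-6 + (3 + 2)² + 6*(3 + 2))² - 53*(-6 + (3 + 2)² + 6*(3 + 2)) = -50 + (-6 + 5² + 6*5)² - 53*(-6 + 5² + 6*5) = -50 + (-6 + 25 + 30)² - 53*(-6 + 25 + 30) = -50 + 49² - 53*49 = -50 + 2401 - 2597 = -246)
-3993 - J = -3993 - 1*(-246) = -3993 + 246 = -3747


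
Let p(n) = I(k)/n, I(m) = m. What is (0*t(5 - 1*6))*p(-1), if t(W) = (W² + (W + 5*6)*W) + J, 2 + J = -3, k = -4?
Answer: 0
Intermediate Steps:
J = -5 (J = -2 - 3 = -5)
p(n) = -4/n
t(W) = -5 + W² + W*(30 + W) (t(W) = (W² + (W + 5*6)*W) - 5 = (W² + (W + 30)*W) - 5 = (W² + (30 + W)*W) - 5 = (W² + W*(30 + W)) - 5 = -5 + W² + W*(30 + W))
(0*t(5 - 1*6))*p(-1) = (0*(-5 + 2*(5 - 1*6)² + 30*(5 - 1*6)))*(-4/(-1)) = (0*(-5 + 2*(5 - 6)² + 30*(5 - 6)))*(-4*(-1)) = (0*(-5 + 2*(-1)² + 30*(-1)))*4 = (0*(-5 + 2*1 - 30))*4 = (0*(-5 + 2 - 30))*4 = (0*(-33))*4 = 0*4 = 0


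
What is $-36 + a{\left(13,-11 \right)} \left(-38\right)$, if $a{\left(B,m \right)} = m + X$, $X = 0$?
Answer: $382$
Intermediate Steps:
$a{\left(B,m \right)} = m$ ($a{\left(B,m \right)} = m + 0 = m$)
$-36 + a{\left(13,-11 \right)} \left(-38\right) = -36 - -418 = -36 + 418 = 382$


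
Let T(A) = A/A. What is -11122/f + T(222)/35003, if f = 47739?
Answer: -389255627/1671008217 ≈ -0.23295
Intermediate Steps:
T(A) = 1
-11122/f + T(222)/35003 = -11122/47739 + 1/35003 = -389255627/1671008217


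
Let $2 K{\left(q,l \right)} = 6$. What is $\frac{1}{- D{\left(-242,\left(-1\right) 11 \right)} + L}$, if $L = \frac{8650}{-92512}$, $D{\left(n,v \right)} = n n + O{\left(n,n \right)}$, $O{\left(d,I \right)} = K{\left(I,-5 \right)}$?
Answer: $- \frac{46256}{2709079477} \approx -1.7074 \cdot 10^{-5}$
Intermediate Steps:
$K{\left(q,l \right)} = 3$ ($K{\left(q,l \right)} = \frac{1}{2} \cdot 6 = 3$)
$O{\left(d,I \right)} = 3$
$D{\left(n,v \right)} = 3 + n^{2}$ ($D{\left(n,v \right)} = n n + 3 = n^{2} + 3 = 3 + n^{2}$)
$L = - \frac{4325}{46256}$ ($L = 8650 \left(- \frac{1}{92512}\right) = - \frac{4325}{46256} \approx -0.093501$)
$\frac{1}{- D{\left(-242,\left(-1\right) 11 \right)} + L} = \frac{1}{- (3 + \left(-242\right)^{2}) - \frac{4325}{46256}} = \frac{1}{- (3 + 58564) - \frac{4325}{46256}} = \frac{1}{\left(-1\right) 58567 - \frac{4325}{46256}} = \frac{1}{-58567 - \frac{4325}{46256}} = \frac{1}{- \frac{2709079477}{46256}} = - \frac{46256}{2709079477}$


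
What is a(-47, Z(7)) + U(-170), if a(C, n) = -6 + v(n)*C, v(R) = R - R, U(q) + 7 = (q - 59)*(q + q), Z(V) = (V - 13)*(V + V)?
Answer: 77847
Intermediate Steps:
Z(V) = 2*V*(-13 + V) (Z(V) = (-13 + V)*(2*V) = 2*V*(-13 + V))
U(q) = -7 + 2*q*(-59 + q) (U(q) = -7 + (q - 59)*(q + q) = -7 + (-59 + q)*(2*q) = -7 + 2*q*(-59 + q))
v(R) = 0
a(C, n) = -6 (a(C, n) = -6 + 0*C = -6 + 0 = -6)
a(-47, Z(7)) + U(-170) = -6 + (-7 - 118*(-170) + 2*(-170)**2) = -6 + (-7 + 20060 + 2*28900) = -6 + (-7 + 20060 + 57800) = -6 + 77853 = 77847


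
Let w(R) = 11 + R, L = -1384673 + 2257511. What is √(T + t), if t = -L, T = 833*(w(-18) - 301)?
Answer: I*√1129402 ≈ 1062.7*I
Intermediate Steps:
L = 872838
T = -256564 (T = 833*((11 - 18) - 301) = 833*(-7 - 301) = 833*(-308) = -256564)
t = -872838 (t = -1*872838 = -872838)
√(T + t) = √(-256564 - 872838) = √(-1129402) = I*√1129402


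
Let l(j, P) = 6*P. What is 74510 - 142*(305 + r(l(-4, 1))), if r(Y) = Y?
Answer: 30348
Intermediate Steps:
74510 - 142*(305 + r(l(-4, 1))) = 74510 - 142*(305 + 6*1) = 74510 - 142*(305 + 6) = 74510 - 142*311 = 74510 - 44162 = 30348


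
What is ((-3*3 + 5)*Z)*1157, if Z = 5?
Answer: -23140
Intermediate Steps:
((-3*3 + 5)*Z)*1157 = ((-3*3 + 5)*5)*1157 = ((-9 + 5)*5)*1157 = -4*5*1157 = -20*1157 = -23140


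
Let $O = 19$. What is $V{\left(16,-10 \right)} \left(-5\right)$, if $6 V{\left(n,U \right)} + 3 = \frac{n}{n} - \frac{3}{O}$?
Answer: $\frac{205}{114} \approx 1.7982$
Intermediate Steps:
$V{\left(n,U \right)} = - \frac{41}{114}$ ($V{\left(n,U \right)} = - \frac{1}{2} + \frac{\frac{n}{n} - \frac{3}{19}}{6} = - \frac{1}{2} + \frac{1 - \frac{3}{19}}{6} = - \frac{1}{2} + \frac{1}{6} \cdot \frac{16}{19} = - \frac{1}{2} + \frac{8}{57} = - \frac{41}{114}$)
$V{\left(16,-10 \right)} \left(-5\right) = \left(- \frac{41}{114}\right) \left(-5\right) = \frac{205}{114}$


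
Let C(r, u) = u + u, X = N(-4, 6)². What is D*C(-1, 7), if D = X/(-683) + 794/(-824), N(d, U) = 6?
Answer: -2001881/140698 ≈ -14.228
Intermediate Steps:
X = 36 (X = 6² = 36)
C(r, u) = 2*u
D = -285983/281396 (D = 36/(-683) + 794/(-824) = 36*(-1/683) + 794*(-1/824) = -36/683 - 397/412 = -285983/281396 ≈ -1.0163)
D*C(-1, 7) = -285983*7/140698 = -285983/281396*14 = -2001881/140698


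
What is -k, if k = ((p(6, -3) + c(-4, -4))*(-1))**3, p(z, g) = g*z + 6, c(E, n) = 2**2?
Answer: -512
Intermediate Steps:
c(E, n) = 4
p(z, g) = 6 + g*z
k = 512 (k = (((6 - 3*6) + 4)*(-1))**3 = (((6 - 18) + 4)*(-1))**3 = ((-12 + 4)*(-1))**3 = (-8*(-1))**3 = 8**3 = 512)
-k = -1*512 = -512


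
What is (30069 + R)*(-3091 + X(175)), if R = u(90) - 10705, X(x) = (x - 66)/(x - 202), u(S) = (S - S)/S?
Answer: -1618172024/27 ≈ -5.9932e+7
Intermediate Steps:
u(S) = 0 (u(S) = 0/S = 0)
X(x) = (-66 + x)/(-202 + x)
R = -10705 (R = 0 - 10705 = -10705)
(30069 + R)*(-3091 + X(175)) = (30069 - 10705)*(-3091 + (-66 + 175)/(-202 + 175)) = 19364*(-3091 + 109/(-27)) = 19364*(-3091 - 1/27*109) = 19364*(-3091 - 109/27) = 19364*(-83566/27) = -1618172024/27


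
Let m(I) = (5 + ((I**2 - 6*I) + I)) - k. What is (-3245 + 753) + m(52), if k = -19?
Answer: -24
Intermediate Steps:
m(I) = 24 + I**2 - 5*I (m(I) = (5 + ((I**2 - 6*I) + I)) - 1*(-19) = (5 + (I**2 - 5*I)) + 19 = (5 + I**2 - 5*I) + 19 = 24 + I**2 - 5*I)
(-3245 + 753) + m(52) = (-3245 + 753) + (24 + 52**2 - 5*52) = -2492 + (24 + 2704 - 260) = -2492 + 2468 = -24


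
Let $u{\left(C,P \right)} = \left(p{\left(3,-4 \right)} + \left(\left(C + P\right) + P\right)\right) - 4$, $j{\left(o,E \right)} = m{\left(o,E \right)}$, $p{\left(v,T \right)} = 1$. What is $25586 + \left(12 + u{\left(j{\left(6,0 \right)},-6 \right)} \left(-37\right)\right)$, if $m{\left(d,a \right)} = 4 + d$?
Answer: $25783$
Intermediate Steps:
$j{\left(o,E \right)} = 4 + o$
$u{\left(C,P \right)} = -3 + C + 2 P$ ($u{\left(C,P \right)} = \left(1 + \left(\left(C + P\right) + P\right)\right) - 4 = \left(1 + \left(C + 2 P\right)\right) - 4 = \left(1 + C + 2 P\right) - 4 = -3 + C + 2 P$)
$25586 + \left(12 + u{\left(j{\left(6,0 \right)},-6 \right)} \left(-37\right)\right) = 25586 + \left(12 + \left(-3 + \left(4 + 6\right) + 2 \left(-6\right)\right) \left(-37\right)\right) = 25586 + \left(12 + \left(-3 + 10 - 12\right) \left(-37\right)\right) = 25586 + \left(12 - -185\right) = 25586 + \left(12 + 185\right) = 25586 + 197 = 25783$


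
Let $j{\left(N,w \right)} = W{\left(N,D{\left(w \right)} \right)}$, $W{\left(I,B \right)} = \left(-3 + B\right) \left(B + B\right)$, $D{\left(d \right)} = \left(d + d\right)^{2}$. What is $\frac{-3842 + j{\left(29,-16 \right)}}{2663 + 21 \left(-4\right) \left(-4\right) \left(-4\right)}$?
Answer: $\frac{2087166}{1319} \approx 1582.4$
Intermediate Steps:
$D{\left(d \right)} = 4 d^{2}$ ($D{\left(d \right)} = \left(2 d\right)^{2} = 4 d^{2}$)
$W{\left(I,B \right)} = 2 B \left(-3 + B\right)$ ($W{\left(I,B \right)} = \left(-3 + B\right) 2 B = 2 B \left(-3 + B\right)$)
$j{\left(N,w \right)} = 8 w^{2} \left(-3 + 4 w^{2}\right)$ ($j{\left(N,w \right)} = 2 \cdot 4 w^{2} \left(-3 + 4 w^{2}\right) = 8 w^{2} \left(-3 + 4 w^{2}\right)$)
$\frac{-3842 + j{\left(29,-16 \right)}}{2663 + 21 \left(-4\right) \left(-4\right) \left(-4\right)} = \frac{-3842 + \left(-16\right)^{2} \left(-24 + 32 \left(-16\right)^{2}\right)}{2663 + 21 \left(-4\right) \left(-4\right) \left(-4\right)} = \frac{-3842 + 256 \left(-24 + 32 \cdot 256\right)}{2663 + 21 \cdot 16 \left(-4\right)} = \frac{-3842 + 256 \left(-24 + 8192\right)}{2663 + 21 \left(-64\right)} = \frac{-3842 + 256 \cdot 8168}{2663 - 1344} = \frac{-3842 + 2091008}{1319} = 2087166 \cdot \frac{1}{1319} = \frac{2087166}{1319}$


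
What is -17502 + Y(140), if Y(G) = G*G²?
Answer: 2726498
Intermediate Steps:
Y(G) = G³
-17502 + Y(140) = -17502 + 140³ = -17502 + 2744000 = 2726498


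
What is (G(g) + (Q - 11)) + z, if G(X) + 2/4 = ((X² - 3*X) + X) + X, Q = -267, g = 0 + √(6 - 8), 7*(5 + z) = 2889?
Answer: 1781/14 - I*√2 ≈ 127.21 - 1.4142*I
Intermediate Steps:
z = 2854/7 (z = -5 + (⅐)*2889 = -5 + 2889/7 = 2854/7 ≈ 407.71)
g = I*√2 (g = 0 + √(-2) = 0 + I*√2 = I*√2 ≈ 1.4142*I)
G(X) = -½ + X² - X (G(X) = -½ + (((X² - 3*X) + X) + X) = -½ + ((X² - 2*X) + X) = -½ + (X² - X) = -½ + X² - X)
(G(g) + (Q - 11)) + z = ((-½ + (I*√2)² - I*√2) + (-267 - 11)) + 2854/7 = ((-½ - 2 - I*√2) - 278) + 2854/7 = ((-5/2 - I*√2) - 278) + 2854/7 = (-561/2 - I*√2) + 2854/7 = 1781/14 - I*√2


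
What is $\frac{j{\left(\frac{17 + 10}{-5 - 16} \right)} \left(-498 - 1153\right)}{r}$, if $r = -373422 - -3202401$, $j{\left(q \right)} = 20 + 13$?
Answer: $- \frac{18161}{942993} \approx -0.019259$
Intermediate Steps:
$j{\left(q \right)} = 33$
$r = 2828979$ ($r = -373422 + 3202401 = 2828979$)
$\frac{j{\left(\frac{17 + 10}{-5 - 16} \right)} \left(-498 - 1153\right)}{r} = \frac{33 \left(-498 - 1153\right)}{2828979} = 33 \left(-1651\right) \frac{1}{2828979} = \left(-54483\right) \frac{1}{2828979} = - \frac{18161}{942993}$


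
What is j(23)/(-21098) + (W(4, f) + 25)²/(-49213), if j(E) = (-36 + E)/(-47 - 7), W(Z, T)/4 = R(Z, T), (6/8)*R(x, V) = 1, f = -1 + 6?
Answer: -1048914997/56067977196 ≈ -0.018708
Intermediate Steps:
f = 5
R(x, V) = 4/3 (R(x, V) = (4/3)*1 = 4/3)
W(Z, T) = 16/3 (W(Z, T) = 4*(4/3) = 16/3)
j(E) = ⅔ - E/54 (j(E) = (-36 + E)/(-54) = (-36 + E)*(-1/54) = ⅔ - E/54)
j(23)/(-21098) + (W(4, f) + 25)²/(-49213) = (⅔ - 1/54*23)/(-21098) + (16/3 + 25)²/(-49213) = (⅔ - 23/54)*(-1/21098) + (91/3)²*(-1/49213) = (13/54)*(-1/21098) + (8281/9)*(-1/49213) = -13/1139292 - 8281/442917 = -1048914997/56067977196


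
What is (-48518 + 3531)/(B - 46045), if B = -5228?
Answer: 44987/51273 ≈ 0.87740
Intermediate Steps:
(-48518 + 3531)/(B - 46045) = (-48518 + 3531)/(-5228 - 46045) = -44987/(-51273) = -44987*(-1/51273) = 44987/51273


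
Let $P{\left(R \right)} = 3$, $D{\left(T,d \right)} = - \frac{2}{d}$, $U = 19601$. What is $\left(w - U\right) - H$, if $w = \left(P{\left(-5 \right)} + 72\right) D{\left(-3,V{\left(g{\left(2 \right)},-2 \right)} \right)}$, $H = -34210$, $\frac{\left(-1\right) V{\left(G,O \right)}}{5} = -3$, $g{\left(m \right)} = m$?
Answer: $14599$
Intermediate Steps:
$V{\left(G,O \right)} = 15$ ($V{\left(G,O \right)} = \left(-5\right) \left(-3\right) = 15$)
$w = -10$ ($w = \left(3 + 72\right) \left(- \frac{2}{15}\right) = 75 \left(\left(-2\right) \frac{1}{15}\right) = 75 \left(- \frac{2}{15}\right) = -10$)
$\left(w - U\right) - H = \left(-10 - 19601\right) - -34210 = \left(-10 - 19601\right) + 34210 = -19611 + 34210 = 14599$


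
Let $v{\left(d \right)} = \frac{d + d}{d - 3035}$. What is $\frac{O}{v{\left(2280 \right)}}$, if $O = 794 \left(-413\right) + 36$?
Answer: $\frac{24755393}{456} \approx 54288.0$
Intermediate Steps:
$v{\left(d \right)} = \frac{2 d}{-3035 + d}$
$O = -327886$ ($O = -327922 + 36 = -327886$)
$\frac{O}{v{\left(2280 \right)}} = - \frac{327886}{2 \cdot 2280 \frac{1}{-3035 + 2280}} = - \frac{327886}{2 \cdot 2280 \frac{1}{-755}} = - \frac{327886}{2 \cdot 2280 \left(- \frac{1}{755}\right)} = - \frac{327886}{- \frac{912}{151}} = \left(-327886\right) \left(- \frac{151}{912}\right) = \frac{24755393}{456}$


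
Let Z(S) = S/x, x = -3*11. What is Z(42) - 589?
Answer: -6493/11 ≈ -590.27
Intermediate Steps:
x = -33
Z(S) = -S/33 (Z(S) = S/(-33) = S*(-1/33) = -S/33)
Z(42) - 589 = -1/33*42 - 589 = -14/11 - 589 = -6493/11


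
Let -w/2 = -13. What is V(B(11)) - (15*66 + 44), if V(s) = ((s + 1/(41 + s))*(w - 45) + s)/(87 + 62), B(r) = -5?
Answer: -5543155/5364 ≈ -1033.4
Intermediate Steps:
w = 26 (w = -2*(-13) = 26)
V(s) = -19/(149*(41 + s)) - 18*s/149 (V(s) = ((s + 1/(41 + s))*(26 - 45) + s)/(87 + 62) = ((s + 1/(41 + s))*(-19) + s)/149 = ((-19*s - 19/(41 + s)) + s)*(1/149) = (-19/(41 + s) - 18*s)*(1/149) = -19/(149*(41 + s)) - 18*s/149)
V(B(11)) - (15*66 + 44) = (-19 - 738*(-5) - 18*(-5)²)/(149*(41 - 5)) - (15*66 + 44) = (1/149)*(-19 + 3690 - 18*25)/36 - (990 + 44) = (1/149)*(1/36)*(-19 + 3690 - 450) - 1*1034 = (1/149)*(1/36)*3221 - 1034 = 3221/5364 - 1034 = -5543155/5364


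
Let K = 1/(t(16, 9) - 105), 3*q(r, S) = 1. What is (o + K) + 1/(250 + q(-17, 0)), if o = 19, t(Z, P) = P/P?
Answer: 1483537/78104 ≈ 18.994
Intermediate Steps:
t(Z, P) = 1
q(r, S) = ⅓ (q(r, S) = (⅓)*1 = ⅓)
K = -1/104 (K = 1/(1 - 105) = 1/(-104) = -1/104 ≈ -0.0096154)
(o + K) + 1/(250 + q(-17, 0)) = (19 - 1/104) + 1/(250 + ⅓) = 1975/104 + 1/(751/3) = 1975/104 + 3/751 = 1483537/78104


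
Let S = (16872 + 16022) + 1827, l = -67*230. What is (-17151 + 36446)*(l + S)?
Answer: 372605745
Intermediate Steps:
l = -15410
S = 34721 (S = 32894 + 1827 = 34721)
(-17151 + 36446)*(l + S) = (-17151 + 36446)*(-15410 + 34721) = 19295*19311 = 372605745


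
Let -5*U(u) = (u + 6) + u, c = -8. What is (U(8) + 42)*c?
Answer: -1504/5 ≈ -300.80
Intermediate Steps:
U(u) = -6/5 - 2*u/5 (U(u) = -((u + 6) + u)/5 = -((6 + u) + u)/5 = -(6 + 2*u)/5 = -6/5 - 2*u/5)
(U(8) + 42)*c = ((-6/5 - ⅖*8) + 42)*(-8) = ((-6/5 - 16/5) + 42)*(-8) = (-22/5 + 42)*(-8) = (188/5)*(-8) = -1504/5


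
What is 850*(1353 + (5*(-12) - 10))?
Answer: 1090550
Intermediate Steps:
850*(1353 + (5*(-12) - 10)) = 850*(1353 + (-60 - 10)) = 850*(1353 - 70) = 850*1283 = 1090550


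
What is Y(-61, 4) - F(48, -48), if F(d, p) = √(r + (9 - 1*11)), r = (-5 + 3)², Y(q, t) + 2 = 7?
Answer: 5 - √2 ≈ 3.5858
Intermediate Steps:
Y(q, t) = 5 (Y(q, t) = -2 + 7 = 5)
r = 4 (r = (-2)² = 4)
F(d, p) = √2 (F(d, p) = √(4 + (9 - 1*11)) = √(4 + (9 - 11)) = √(4 - 2) = √2)
Y(-61, 4) - F(48, -48) = 5 - √2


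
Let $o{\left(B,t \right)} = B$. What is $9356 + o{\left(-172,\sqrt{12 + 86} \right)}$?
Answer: $9184$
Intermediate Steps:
$9356 + o{\left(-172,\sqrt{12 + 86} \right)} = 9356 - 172 = 9184$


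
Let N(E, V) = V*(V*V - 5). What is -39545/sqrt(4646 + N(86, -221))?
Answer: 7909*I*sqrt(10788110)/2157622 ≈ 12.04*I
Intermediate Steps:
N(E, V) = V*(-5 + V**2) (N(E, V) = V*(V**2 - 5) = V*(-5 + V**2))
-39545/sqrt(4646 + N(86, -221)) = -39545/sqrt(4646 - 221*(-5 + (-221)**2)) = -39545/sqrt(4646 - 221*(-5 + 48841)) = -39545/sqrt(4646 - 221*48836) = -39545/sqrt(4646 - 10792756) = -39545*(-I*sqrt(10788110)/10788110) = -(-7909)*I*sqrt(10788110)/2157622 = 7909*I*sqrt(10788110)/2157622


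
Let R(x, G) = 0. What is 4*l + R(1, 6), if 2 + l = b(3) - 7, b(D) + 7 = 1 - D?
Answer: -72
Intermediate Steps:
b(D) = -6 - D (b(D) = -7 + (1 - D) = -6 - D)
l = -18 (l = -2 + ((-6 - 1*3) - 7) = -2 + ((-6 - 3) - 7) = -2 + (-9 - 7) = -2 - 16 = -18)
4*l + R(1, 6) = 4*(-18) + 0 = -72 + 0 = -72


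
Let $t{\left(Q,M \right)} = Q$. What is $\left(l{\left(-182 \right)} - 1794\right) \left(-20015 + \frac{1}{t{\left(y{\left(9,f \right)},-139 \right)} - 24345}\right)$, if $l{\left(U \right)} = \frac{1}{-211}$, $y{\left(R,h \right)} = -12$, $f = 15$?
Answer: $\frac{184537839933460}{5139327} \approx 3.5907 \cdot 10^{7}$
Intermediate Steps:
$l{\left(U \right)} = - \frac{1}{211}$
$\left(l{\left(-182 \right)} - 1794\right) \left(-20015 + \frac{1}{t{\left(y{\left(9,f \right)},-139 \right)} - 24345}\right) = \left(- \frac{1}{211} - 1794\right) \left(-20015 + \frac{1}{-12 - 24345}\right) = - \frac{378535 \left(-20015 + \frac{1}{-24357}\right)}{211} = - \frac{378535 \left(-20015 - \frac{1}{24357}\right)}{211} = \left(- \frac{378535}{211}\right) \left(- \frac{487505356}{24357}\right) = \frac{184537839933460}{5139327}$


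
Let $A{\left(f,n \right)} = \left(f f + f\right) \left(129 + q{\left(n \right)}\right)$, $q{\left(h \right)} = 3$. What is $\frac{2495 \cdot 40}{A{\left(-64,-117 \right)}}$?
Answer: $\frac{12475}{66528} \approx 0.18752$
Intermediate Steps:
$A{\left(f,n \right)} = 132 f + 132 f^{2}$ ($A{\left(f,n \right)} = \left(f f + f\right) \left(129 + 3\right) = \left(f^{2} + f\right) 132 = \left(f + f^{2}\right) 132 = 132 f + 132 f^{2}$)
$\frac{2495 \cdot 40}{A{\left(-64,-117 \right)}} = \frac{2495 \cdot 40}{132 \left(-64\right) \left(1 - 64\right)} = \frac{99800}{132 \left(-64\right) \left(-63\right)} = \frac{99800}{532224} = 99800 \cdot \frac{1}{532224} = \frac{12475}{66528}$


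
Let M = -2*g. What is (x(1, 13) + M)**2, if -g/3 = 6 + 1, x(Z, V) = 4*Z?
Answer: 2116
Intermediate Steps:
g = -21 (g = -3*(6 + 1) = -3*7 = -21)
M = 42 (M = -2*(-21) = 42)
(x(1, 13) + M)**2 = (4*1 + 42)**2 = (4 + 42)**2 = 46**2 = 2116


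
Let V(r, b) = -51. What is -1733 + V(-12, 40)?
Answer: -1784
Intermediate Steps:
-1733 + V(-12, 40) = -1733 - 51 = -1784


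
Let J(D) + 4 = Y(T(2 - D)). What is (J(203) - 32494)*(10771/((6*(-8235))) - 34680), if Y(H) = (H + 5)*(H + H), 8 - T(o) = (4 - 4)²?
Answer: 5533051564759/4941 ≈ 1.1198e+9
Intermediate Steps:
T(o) = 8 (T(o) = 8 - (4 - 4)² = 8 - 1*0² = 8 - 1*0 = 8 + 0 = 8)
Y(H) = 2*H*(5 + H) (Y(H) = (5 + H)*(2*H) = 2*H*(5 + H))
J(D) = 204 (J(D) = -4 + 2*8*(5 + 8) = -4 + 2*8*13 = -4 + 208 = 204)
(J(203) - 32494)*(10771/((6*(-8235))) - 34680) = (204 - 32494)*(10771/((6*(-8235))) - 34680) = -32290*(10771/(-49410) - 34680) = -32290*(10771*(-1/49410) - 34680) = -32290*(-10771/49410 - 34680) = -32290*(-1713549571/49410) = 5533051564759/4941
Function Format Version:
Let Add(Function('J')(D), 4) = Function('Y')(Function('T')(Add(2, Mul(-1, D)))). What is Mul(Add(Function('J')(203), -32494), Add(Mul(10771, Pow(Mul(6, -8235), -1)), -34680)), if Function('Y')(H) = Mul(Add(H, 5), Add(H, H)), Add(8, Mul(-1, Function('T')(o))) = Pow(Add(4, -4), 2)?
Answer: Rational(5533051564759, 4941) ≈ 1.1198e+9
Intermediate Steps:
Function('T')(o) = 8 (Function('T')(o) = Add(8, Mul(-1, Pow(Add(4, -4), 2))) = Add(8, Mul(-1, Pow(0, 2))) = Add(8, Mul(-1, 0)) = Add(8, 0) = 8)
Function('Y')(H) = Mul(2, H, Add(5, H)) (Function('Y')(H) = Mul(Add(5, H), Mul(2, H)) = Mul(2, H, Add(5, H)))
Function('J')(D) = 204 (Function('J')(D) = Add(-4, Mul(2, 8, Add(5, 8))) = Add(-4, Mul(2, 8, 13)) = Add(-4, 208) = 204)
Mul(Add(Function('J')(203), -32494), Add(Mul(10771, Pow(Mul(6, -8235), -1)), -34680)) = Mul(Add(204, -32494), Add(Mul(10771, Pow(Mul(6, -8235), -1)), -34680)) = Mul(-32290, Add(Mul(10771, Pow(-49410, -1)), -34680)) = Mul(-32290, Add(Mul(10771, Rational(-1, 49410)), -34680)) = Mul(-32290, Add(Rational(-10771, 49410), -34680)) = Mul(-32290, Rational(-1713549571, 49410)) = Rational(5533051564759, 4941)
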